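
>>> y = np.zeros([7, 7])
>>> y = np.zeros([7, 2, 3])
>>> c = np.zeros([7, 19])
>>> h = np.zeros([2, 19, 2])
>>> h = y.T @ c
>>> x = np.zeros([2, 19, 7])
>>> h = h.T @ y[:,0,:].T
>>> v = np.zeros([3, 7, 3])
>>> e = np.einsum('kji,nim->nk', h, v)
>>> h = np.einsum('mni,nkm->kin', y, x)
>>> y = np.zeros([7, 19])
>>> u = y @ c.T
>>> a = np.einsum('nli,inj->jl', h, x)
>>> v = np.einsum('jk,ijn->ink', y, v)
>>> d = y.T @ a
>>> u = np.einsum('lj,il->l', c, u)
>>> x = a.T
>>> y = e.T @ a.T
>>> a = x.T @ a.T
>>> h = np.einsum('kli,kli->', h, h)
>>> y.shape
(19, 7)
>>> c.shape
(7, 19)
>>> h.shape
()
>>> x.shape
(3, 7)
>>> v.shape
(3, 3, 19)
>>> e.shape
(3, 19)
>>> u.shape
(7,)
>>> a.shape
(7, 7)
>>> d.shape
(19, 3)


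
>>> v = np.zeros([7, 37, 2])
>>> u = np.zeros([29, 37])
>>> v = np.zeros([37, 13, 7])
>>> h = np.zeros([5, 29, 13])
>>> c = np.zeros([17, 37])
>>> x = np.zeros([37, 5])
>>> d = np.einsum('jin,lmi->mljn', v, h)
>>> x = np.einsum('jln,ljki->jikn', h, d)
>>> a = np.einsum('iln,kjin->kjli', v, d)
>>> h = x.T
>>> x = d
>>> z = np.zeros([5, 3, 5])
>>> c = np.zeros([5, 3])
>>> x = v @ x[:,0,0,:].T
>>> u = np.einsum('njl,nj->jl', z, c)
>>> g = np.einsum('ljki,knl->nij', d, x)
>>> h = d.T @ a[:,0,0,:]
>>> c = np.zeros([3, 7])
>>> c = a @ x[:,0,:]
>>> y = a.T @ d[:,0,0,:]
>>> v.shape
(37, 13, 7)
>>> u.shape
(3, 5)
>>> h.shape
(7, 37, 5, 37)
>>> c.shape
(29, 5, 13, 29)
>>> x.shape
(37, 13, 29)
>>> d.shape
(29, 5, 37, 7)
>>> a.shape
(29, 5, 13, 37)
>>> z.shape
(5, 3, 5)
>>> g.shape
(13, 7, 5)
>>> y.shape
(37, 13, 5, 7)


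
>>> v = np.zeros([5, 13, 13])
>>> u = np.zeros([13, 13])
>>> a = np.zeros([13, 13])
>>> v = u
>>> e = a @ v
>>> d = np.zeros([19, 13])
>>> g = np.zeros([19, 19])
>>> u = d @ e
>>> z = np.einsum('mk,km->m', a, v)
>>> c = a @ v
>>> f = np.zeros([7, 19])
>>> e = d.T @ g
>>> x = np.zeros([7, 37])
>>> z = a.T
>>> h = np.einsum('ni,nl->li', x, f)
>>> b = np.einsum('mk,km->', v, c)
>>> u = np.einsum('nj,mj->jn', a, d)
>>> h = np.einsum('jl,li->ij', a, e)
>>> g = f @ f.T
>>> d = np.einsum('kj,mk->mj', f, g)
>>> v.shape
(13, 13)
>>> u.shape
(13, 13)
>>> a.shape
(13, 13)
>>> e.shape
(13, 19)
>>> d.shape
(7, 19)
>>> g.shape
(7, 7)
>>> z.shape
(13, 13)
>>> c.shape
(13, 13)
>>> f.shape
(7, 19)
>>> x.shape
(7, 37)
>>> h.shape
(19, 13)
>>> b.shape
()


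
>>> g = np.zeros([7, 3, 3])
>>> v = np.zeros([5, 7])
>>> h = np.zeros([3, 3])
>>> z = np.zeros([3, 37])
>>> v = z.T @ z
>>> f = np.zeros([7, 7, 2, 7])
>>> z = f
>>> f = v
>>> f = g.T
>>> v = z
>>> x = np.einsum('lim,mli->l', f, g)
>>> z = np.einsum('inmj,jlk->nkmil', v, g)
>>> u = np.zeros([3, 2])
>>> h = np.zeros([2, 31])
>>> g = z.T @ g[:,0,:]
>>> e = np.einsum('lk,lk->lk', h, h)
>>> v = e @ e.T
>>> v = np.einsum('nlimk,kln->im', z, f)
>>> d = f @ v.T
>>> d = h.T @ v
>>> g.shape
(3, 7, 2, 3, 3)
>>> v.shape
(2, 7)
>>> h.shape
(2, 31)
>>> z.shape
(7, 3, 2, 7, 3)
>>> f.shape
(3, 3, 7)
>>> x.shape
(3,)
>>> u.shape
(3, 2)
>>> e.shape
(2, 31)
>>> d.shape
(31, 7)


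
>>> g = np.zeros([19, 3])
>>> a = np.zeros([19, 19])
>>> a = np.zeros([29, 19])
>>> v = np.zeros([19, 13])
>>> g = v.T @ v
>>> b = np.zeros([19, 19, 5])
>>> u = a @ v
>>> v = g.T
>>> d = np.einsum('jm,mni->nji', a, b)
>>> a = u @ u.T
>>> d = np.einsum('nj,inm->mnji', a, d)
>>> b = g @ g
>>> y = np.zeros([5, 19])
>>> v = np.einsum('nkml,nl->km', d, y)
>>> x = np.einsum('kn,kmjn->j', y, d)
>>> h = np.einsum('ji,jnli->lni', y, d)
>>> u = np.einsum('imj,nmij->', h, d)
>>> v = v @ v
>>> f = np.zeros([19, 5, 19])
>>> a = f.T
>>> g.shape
(13, 13)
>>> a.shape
(19, 5, 19)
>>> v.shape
(29, 29)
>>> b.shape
(13, 13)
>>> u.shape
()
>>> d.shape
(5, 29, 29, 19)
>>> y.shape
(5, 19)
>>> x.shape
(29,)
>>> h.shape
(29, 29, 19)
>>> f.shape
(19, 5, 19)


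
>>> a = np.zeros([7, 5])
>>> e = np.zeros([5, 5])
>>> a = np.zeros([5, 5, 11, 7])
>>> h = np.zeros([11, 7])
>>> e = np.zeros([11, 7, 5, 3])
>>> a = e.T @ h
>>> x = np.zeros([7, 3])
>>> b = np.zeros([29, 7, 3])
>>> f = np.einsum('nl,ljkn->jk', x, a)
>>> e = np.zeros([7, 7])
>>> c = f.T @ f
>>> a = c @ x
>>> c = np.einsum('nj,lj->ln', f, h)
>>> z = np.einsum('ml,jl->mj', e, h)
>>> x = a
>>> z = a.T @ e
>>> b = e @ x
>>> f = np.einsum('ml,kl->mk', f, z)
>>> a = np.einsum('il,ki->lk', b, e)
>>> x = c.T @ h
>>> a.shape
(3, 7)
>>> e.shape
(7, 7)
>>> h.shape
(11, 7)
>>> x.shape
(5, 7)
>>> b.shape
(7, 3)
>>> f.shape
(5, 3)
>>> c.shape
(11, 5)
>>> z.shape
(3, 7)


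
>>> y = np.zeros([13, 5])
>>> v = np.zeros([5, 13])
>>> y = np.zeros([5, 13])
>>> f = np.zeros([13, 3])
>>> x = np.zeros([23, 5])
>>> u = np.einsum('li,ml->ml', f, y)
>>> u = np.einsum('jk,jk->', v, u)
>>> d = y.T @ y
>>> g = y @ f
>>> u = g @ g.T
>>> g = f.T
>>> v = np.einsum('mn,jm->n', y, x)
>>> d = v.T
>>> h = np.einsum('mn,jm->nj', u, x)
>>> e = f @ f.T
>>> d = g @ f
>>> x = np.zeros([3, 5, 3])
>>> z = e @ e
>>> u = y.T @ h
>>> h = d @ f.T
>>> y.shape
(5, 13)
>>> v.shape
(13,)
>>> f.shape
(13, 3)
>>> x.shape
(3, 5, 3)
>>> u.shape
(13, 23)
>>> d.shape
(3, 3)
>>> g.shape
(3, 13)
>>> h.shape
(3, 13)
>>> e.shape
(13, 13)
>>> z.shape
(13, 13)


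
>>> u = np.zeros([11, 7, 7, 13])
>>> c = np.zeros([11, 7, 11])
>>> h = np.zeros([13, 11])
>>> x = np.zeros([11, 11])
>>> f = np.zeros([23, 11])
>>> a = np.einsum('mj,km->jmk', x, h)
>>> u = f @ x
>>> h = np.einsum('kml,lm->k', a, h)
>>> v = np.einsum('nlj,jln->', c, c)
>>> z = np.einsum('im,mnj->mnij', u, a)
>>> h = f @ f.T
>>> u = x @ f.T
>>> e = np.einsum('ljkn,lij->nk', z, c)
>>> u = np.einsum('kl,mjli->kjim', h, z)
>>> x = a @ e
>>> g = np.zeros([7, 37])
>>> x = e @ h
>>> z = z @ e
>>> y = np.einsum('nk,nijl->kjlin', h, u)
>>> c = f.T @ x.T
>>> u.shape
(23, 11, 13, 11)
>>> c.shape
(11, 13)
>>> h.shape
(23, 23)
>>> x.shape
(13, 23)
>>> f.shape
(23, 11)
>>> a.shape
(11, 11, 13)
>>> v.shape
()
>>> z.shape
(11, 11, 23, 23)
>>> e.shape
(13, 23)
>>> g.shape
(7, 37)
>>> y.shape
(23, 13, 11, 11, 23)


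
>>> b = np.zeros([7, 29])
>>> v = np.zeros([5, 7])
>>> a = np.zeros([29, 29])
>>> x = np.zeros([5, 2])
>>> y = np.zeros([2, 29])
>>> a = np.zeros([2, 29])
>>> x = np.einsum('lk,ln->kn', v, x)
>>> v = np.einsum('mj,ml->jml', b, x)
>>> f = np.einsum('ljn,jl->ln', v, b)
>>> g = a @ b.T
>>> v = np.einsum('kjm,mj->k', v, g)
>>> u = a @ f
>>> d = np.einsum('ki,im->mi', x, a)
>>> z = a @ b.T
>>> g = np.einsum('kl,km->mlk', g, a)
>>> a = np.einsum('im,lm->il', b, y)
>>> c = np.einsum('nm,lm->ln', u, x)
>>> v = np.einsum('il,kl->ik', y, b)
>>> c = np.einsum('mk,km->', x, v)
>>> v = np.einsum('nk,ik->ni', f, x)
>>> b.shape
(7, 29)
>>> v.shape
(29, 7)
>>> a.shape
(7, 2)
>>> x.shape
(7, 2)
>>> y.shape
(2, 29)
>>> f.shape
(29, 2)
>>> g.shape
(29, 7, 2)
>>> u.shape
(2, 2)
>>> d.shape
(29, 2)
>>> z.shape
(2, 7)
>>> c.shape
()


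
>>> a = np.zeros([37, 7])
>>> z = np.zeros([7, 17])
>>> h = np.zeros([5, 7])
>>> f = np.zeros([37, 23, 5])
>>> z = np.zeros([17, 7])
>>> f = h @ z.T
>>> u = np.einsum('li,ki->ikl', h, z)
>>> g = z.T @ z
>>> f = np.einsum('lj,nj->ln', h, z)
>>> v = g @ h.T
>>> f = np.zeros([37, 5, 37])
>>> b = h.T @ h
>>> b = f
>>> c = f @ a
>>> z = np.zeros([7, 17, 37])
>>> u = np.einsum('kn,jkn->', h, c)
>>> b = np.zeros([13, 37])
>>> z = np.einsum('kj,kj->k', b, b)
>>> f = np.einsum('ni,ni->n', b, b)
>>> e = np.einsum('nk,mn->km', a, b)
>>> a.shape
(37, 7)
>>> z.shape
(13,)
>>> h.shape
(5, 7)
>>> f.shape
(13,)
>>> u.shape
()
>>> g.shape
(7, 7)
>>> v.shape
(7, 5)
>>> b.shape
(13, 37)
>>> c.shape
(37, 5, 7)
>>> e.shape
(7, 13)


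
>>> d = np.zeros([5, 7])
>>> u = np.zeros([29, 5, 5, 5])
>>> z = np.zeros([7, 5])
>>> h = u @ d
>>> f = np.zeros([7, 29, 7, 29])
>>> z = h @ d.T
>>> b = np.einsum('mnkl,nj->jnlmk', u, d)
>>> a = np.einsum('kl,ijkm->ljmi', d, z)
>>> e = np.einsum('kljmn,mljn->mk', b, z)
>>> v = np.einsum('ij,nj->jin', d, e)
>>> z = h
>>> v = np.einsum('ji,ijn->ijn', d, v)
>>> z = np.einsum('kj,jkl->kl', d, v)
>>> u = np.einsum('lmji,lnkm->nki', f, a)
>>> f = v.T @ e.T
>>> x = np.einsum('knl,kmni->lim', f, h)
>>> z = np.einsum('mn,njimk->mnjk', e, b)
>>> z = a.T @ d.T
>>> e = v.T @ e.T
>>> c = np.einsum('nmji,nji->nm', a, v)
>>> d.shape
(5, 7)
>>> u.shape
(5, 5, 29)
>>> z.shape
(29, 5, 5, 5)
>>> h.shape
(29, 5, 5, 7)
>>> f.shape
(29, 5, 29)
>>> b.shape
(7, 5, 5, 29, 5)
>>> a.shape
(7, 5, 5, 29)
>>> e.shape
(29, 5, 29)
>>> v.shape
(7, 5, 29)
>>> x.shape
(29, 7, 5)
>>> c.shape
(7, 5)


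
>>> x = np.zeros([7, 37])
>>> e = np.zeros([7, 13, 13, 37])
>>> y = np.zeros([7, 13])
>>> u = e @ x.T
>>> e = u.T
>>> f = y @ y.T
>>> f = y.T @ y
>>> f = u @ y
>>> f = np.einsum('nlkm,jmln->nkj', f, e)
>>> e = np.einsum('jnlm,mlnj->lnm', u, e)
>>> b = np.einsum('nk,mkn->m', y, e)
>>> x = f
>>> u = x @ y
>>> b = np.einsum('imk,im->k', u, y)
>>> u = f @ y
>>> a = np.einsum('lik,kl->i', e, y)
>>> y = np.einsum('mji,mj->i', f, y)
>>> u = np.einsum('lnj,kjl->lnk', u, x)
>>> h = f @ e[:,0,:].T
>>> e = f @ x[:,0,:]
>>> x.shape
(7, 13, 7)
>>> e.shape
(7, 13, 7)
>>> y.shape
(7,)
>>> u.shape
(7, 13, 7)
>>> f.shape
(7, 13, 7)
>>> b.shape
(13,)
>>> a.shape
(13,)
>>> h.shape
(7, 13, 13)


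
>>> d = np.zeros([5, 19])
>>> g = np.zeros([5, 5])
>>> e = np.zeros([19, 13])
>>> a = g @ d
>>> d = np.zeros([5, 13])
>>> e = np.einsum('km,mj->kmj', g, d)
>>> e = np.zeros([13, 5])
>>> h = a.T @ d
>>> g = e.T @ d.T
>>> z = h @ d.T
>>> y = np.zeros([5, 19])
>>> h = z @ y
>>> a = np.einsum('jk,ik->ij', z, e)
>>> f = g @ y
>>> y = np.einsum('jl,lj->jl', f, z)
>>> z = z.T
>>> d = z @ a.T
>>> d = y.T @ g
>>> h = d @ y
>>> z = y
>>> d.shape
(19, 5)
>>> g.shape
(5, 5)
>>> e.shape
(13, 5)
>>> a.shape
(13, 19)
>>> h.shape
(19, 19)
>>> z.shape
(5, 19)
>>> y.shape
(5, 19)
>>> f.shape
(5, 19)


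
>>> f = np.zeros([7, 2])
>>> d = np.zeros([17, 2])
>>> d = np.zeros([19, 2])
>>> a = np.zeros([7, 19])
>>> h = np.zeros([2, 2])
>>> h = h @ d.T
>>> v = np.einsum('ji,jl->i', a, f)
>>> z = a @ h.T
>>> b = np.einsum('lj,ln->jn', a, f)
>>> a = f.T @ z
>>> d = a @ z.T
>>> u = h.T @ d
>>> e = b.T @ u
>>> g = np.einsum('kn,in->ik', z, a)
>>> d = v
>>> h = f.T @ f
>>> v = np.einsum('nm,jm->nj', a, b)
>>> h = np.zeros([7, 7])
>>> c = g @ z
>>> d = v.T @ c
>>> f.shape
(7, 2)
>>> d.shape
(19, 2)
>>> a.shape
(2, 2)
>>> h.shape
(7, 7)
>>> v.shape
(2, 19)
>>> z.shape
(7, 2)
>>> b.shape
(19, 2)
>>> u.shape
(19, 7)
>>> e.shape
(2, 7)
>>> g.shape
(2, 7)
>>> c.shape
(2, 2)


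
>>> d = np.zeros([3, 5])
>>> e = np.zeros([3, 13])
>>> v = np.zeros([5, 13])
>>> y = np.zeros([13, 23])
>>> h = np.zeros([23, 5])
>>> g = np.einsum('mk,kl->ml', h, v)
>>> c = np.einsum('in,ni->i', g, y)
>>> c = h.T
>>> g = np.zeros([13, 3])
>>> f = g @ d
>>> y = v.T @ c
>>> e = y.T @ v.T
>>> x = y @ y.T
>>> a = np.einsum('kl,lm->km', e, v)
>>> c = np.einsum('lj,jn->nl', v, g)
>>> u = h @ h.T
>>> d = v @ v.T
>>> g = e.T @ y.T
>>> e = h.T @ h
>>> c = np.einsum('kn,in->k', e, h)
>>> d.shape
(5, 5)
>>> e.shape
(5, 5)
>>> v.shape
(5, 13)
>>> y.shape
(13, 23)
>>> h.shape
(23, 5)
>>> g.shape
(5, 13)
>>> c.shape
(5,)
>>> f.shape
(13, 5)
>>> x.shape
(13, 13)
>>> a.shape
(23, 13)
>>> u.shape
(23, 23)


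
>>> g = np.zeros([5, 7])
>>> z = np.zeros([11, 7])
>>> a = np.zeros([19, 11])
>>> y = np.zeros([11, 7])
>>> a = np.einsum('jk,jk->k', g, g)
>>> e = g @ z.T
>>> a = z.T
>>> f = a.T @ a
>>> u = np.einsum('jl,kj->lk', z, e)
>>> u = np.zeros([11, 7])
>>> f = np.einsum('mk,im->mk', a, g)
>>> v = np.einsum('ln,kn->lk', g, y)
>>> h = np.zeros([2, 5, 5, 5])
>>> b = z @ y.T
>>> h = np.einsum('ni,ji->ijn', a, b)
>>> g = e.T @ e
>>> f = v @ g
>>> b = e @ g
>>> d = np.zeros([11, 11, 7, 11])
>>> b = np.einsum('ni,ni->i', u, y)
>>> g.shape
(11, 11)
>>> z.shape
(11, 7)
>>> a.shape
(7, 11)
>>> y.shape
(11, 7)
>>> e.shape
(5, 11)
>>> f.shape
(5, 11)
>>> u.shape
(11, 7)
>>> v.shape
(5, 11)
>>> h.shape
(11, 11, 7)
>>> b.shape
(7,)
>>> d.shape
(11, 11, 7, 11)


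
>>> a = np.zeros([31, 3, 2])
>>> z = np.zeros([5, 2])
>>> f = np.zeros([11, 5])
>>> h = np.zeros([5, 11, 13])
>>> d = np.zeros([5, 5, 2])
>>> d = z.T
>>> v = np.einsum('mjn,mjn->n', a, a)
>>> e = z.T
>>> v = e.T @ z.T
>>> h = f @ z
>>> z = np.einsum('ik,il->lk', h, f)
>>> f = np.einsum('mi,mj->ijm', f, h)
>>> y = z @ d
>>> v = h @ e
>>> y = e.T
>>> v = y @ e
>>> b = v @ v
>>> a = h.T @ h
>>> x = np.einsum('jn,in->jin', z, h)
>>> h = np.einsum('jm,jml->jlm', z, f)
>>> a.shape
(2, 2)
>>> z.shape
(5, 2)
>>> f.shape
(5, 2, 11)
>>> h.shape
(5, 11, 2)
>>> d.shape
(2, 5)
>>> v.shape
(5, 5)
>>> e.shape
(2, 5)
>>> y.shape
(5, 2)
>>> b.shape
(5, 5)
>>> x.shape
(5, 11, 2)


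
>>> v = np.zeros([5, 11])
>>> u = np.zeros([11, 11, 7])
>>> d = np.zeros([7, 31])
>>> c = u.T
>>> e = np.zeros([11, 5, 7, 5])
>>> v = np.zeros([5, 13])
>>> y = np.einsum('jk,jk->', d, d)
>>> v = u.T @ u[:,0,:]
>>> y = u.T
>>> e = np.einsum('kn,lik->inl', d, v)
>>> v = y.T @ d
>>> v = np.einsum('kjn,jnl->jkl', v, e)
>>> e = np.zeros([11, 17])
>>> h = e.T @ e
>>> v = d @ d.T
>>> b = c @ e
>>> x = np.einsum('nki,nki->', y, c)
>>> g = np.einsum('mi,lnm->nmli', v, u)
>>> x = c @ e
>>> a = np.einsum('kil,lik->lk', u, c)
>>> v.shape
(7, 7)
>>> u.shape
(11, 11, 7)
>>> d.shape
(7, 31)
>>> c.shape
(7, 11, 11)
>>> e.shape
(11, 17)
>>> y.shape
(7, 11, 11)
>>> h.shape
(17, 17)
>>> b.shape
(7, 11, 17)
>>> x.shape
(7, 11, 17)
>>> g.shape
(11, 7, 11, 7)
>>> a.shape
(7, 11)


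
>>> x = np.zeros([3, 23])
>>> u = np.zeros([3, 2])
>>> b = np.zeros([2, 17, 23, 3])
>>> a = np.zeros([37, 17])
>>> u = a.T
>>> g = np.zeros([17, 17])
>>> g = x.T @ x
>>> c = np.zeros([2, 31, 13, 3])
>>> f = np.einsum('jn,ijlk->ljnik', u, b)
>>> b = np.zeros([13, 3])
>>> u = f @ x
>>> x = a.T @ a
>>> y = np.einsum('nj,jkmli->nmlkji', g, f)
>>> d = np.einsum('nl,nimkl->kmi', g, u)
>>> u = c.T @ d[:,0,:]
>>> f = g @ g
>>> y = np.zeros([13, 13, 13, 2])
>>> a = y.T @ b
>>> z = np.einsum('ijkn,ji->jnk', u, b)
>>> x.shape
(17, 17)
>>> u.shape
(3, 13, 31, 17)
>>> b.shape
(13, 3)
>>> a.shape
(2, 13, 13, 3)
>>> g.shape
(23, 23)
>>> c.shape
(2, 31, 13, 3)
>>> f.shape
(23, 23)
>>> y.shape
(13, 13, 13, 2)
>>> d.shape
(2, 37, 17)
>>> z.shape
(13, 17, 31)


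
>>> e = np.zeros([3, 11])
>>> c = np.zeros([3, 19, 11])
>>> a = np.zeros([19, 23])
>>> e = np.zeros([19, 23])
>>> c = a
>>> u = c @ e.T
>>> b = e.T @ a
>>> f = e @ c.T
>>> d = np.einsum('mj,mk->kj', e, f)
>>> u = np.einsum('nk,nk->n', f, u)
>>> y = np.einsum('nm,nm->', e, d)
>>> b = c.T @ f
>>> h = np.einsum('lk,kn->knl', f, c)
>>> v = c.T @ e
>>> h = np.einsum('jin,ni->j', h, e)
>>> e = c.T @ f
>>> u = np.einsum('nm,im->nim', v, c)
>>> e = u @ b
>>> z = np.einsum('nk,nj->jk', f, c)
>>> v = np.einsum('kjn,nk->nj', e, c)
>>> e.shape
(23, 19, 19)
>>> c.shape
(19, 23)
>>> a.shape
(19, 23)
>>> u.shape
(23, 19, 23)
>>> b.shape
(23, 19)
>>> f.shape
(19, 19)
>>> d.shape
(19, 23)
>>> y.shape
()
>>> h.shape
(19,)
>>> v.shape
(19, 19)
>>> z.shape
(23, 19)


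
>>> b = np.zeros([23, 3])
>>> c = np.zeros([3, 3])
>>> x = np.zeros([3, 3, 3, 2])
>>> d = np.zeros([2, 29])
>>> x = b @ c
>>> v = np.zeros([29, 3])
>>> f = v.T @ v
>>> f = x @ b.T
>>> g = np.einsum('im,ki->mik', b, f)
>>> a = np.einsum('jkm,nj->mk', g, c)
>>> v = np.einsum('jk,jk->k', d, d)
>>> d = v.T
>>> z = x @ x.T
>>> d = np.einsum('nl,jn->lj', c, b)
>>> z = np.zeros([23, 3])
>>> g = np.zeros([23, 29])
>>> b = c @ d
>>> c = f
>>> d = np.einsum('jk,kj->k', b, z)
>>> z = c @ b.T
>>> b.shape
(3, 23)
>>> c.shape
(23, 23)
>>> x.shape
(23, 3)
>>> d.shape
(23,)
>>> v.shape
(29,)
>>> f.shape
(23, 23)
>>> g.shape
(23, 29)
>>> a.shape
(23, 23)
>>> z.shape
(23, 3)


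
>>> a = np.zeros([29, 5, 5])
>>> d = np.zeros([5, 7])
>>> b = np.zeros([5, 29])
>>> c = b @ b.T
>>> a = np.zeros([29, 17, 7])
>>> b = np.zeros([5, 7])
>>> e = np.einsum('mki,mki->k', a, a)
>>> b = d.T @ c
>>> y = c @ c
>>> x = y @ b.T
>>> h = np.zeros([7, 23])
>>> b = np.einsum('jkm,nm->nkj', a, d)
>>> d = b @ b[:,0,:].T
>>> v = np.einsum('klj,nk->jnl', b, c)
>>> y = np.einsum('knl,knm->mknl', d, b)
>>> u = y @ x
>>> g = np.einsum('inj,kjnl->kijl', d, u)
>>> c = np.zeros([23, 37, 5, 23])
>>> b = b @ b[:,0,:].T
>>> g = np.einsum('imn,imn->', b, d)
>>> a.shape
(29, 17, 7)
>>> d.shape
(5, 17, 5)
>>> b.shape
(5, 17, 5)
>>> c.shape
(23, 37, 5, 23)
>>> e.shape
(17,)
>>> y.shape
(29, 5, 17, 5)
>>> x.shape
(5, 7)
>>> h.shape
(7, 23)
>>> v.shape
(29, 5, 17)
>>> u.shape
(29, 5, 17, 7)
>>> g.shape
()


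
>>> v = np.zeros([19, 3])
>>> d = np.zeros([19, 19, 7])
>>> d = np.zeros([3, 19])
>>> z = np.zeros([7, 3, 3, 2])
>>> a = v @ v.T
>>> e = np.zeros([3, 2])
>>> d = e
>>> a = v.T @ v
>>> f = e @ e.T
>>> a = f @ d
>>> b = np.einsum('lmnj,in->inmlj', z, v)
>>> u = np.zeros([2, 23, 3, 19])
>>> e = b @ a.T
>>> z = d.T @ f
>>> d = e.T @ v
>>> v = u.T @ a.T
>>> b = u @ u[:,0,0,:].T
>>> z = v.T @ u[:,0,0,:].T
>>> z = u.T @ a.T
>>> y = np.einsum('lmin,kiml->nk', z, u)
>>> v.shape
(19, 3, 23, 3)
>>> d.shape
(3, 7, 3, 3, 3)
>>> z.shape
(19, 3, 23, 3)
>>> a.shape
(3, 2)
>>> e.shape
(19, 3, 3, 7, 3)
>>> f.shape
(3, 3)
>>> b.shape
(2, 23, 3, 2)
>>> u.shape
(2, 23, 3, 19)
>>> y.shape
(3, 2)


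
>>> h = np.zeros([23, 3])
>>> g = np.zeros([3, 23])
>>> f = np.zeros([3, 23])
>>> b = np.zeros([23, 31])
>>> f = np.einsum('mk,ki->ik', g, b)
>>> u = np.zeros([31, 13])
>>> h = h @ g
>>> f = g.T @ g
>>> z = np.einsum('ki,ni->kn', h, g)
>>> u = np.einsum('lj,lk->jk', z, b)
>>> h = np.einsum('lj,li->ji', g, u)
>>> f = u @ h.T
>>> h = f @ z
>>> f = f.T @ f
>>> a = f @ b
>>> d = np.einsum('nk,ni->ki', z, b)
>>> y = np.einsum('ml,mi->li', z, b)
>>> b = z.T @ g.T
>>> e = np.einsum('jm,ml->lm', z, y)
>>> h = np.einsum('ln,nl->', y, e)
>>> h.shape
()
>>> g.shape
(3, 23)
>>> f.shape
(23, 23)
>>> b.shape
(3, 3)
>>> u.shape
(3, 31)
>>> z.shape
(23, 3)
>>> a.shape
(23, 31)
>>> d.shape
(3, 31)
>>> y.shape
(3, 31)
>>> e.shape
(31, 3)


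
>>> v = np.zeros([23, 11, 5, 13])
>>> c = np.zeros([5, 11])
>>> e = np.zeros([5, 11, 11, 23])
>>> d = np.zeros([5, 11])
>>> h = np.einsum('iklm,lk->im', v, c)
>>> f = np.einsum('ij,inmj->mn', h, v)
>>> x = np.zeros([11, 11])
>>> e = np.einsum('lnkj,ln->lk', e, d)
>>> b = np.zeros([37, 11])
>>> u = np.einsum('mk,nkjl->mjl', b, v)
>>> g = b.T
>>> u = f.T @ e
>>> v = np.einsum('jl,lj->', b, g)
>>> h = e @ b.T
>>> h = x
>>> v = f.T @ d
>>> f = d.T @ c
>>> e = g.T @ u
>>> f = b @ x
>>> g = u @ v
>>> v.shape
(11, 11)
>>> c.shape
(5, 11)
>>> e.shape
(37, 11)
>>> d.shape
(5, 11)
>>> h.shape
(11, 11)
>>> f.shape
(37, 11)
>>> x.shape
(11, 11)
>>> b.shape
(37, 11)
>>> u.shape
(11, 11)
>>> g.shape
(11, 11)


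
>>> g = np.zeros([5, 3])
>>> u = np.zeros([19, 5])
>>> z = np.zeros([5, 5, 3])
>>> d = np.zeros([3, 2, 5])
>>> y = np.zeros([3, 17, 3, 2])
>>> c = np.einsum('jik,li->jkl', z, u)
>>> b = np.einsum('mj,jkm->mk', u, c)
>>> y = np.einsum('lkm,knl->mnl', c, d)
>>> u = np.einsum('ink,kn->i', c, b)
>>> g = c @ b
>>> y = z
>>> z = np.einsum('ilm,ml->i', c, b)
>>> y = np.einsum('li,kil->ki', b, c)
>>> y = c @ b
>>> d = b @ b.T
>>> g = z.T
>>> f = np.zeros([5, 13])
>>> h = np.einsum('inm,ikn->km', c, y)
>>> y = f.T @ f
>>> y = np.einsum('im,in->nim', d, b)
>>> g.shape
(5,)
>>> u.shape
(5,)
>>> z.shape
(5,)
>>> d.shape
(19, 19)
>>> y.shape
(3, 19, 19)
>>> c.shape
(5, 3, 19)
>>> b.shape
(19, 3)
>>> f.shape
(5, 13)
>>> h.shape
(3, 19)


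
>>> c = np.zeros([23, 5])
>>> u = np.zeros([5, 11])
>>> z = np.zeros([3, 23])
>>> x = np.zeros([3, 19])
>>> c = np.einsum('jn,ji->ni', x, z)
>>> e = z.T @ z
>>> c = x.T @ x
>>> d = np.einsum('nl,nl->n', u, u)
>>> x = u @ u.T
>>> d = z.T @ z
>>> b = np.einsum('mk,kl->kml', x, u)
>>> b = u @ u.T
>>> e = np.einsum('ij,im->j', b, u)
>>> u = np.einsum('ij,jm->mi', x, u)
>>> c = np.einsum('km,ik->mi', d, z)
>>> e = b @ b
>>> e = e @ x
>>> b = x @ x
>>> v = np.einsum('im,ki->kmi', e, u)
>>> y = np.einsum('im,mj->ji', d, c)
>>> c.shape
(23, 3)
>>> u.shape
(11, 5)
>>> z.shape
(3, 23)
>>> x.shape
(5, 5)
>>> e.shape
(5, 5)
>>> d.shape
(23, 23)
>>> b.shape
(5, 5)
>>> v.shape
(11, 5, 5)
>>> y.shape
(3, 23)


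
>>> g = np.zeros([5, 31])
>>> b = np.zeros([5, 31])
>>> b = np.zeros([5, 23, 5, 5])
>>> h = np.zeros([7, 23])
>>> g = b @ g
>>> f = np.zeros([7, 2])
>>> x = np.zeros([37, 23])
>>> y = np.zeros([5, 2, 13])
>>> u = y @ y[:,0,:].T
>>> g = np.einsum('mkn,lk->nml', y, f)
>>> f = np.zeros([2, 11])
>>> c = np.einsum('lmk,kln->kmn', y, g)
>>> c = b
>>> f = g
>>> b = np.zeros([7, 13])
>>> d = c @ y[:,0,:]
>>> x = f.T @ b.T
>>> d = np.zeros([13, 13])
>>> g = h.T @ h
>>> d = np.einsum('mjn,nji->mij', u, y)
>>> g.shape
(23, 23)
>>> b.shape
(7, 13)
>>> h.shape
(7, 23)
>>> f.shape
(13, 5, 7)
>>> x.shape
(7, 5, 7)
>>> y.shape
(5, 2, 13)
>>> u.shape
(5, 2, 5)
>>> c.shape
(5, 23, 5, 5)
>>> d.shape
(5, 13, 2)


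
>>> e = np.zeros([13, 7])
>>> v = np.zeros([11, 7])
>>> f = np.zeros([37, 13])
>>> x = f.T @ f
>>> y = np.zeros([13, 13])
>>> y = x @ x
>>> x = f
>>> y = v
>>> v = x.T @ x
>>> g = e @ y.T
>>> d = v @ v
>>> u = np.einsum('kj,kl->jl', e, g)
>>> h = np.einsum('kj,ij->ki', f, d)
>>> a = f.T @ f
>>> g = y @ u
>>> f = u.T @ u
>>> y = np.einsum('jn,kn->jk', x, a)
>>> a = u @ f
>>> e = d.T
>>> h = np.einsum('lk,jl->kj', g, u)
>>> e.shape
(13, 13)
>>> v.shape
(13, 13)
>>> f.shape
(11, 11)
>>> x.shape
(37, 13)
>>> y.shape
(37, 13)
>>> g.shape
(11, 11)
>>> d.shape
(13, 13)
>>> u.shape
(7, 11)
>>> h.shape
(11, 7)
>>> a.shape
(7, 11)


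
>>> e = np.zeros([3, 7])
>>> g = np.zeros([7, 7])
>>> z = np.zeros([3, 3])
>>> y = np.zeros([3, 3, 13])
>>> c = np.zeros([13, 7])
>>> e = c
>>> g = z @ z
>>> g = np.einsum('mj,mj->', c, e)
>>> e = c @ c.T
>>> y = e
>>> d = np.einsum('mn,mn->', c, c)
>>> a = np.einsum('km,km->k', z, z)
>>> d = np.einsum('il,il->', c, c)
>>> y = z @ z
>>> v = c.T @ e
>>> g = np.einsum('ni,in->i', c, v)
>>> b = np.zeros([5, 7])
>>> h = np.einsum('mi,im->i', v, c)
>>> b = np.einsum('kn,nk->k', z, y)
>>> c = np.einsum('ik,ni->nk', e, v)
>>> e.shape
(13, 13)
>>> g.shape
(7,)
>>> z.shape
(3, 3)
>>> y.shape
(3, 3)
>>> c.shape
(7, 13)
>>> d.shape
()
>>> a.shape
(3,)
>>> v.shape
(7, 13)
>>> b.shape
(3,)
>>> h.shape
(13,)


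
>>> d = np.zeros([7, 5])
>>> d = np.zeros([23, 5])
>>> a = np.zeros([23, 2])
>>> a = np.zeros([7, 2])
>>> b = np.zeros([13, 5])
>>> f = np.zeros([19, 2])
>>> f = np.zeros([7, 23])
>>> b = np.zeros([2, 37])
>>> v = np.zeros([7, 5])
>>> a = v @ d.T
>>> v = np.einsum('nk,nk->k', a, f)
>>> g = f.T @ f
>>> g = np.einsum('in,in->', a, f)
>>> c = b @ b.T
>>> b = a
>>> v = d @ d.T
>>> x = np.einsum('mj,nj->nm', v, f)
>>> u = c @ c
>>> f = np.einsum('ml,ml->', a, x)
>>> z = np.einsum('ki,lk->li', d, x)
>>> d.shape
(23, 5)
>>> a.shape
(7, 23)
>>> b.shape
(7, 23)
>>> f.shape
()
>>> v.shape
(23, 23)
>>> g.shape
()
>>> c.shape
(2, 2)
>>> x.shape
(7, 23)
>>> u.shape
(2, 2)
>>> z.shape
(7, 5)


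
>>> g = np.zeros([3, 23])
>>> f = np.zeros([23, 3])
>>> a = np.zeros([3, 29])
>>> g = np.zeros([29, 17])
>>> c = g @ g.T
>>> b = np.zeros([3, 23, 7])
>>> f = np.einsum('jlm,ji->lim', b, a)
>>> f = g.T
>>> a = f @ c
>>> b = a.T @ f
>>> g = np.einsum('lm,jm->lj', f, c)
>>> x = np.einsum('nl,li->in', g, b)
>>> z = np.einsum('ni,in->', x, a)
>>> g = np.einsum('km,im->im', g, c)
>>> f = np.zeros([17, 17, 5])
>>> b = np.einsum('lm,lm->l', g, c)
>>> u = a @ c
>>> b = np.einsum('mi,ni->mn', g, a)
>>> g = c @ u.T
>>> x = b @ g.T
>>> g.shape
(29, 17)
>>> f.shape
(17, 17, 5)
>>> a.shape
(17, 29)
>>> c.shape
(29, 29)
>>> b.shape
(29, 17)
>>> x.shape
(29, 29)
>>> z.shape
()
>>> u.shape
(17, 29)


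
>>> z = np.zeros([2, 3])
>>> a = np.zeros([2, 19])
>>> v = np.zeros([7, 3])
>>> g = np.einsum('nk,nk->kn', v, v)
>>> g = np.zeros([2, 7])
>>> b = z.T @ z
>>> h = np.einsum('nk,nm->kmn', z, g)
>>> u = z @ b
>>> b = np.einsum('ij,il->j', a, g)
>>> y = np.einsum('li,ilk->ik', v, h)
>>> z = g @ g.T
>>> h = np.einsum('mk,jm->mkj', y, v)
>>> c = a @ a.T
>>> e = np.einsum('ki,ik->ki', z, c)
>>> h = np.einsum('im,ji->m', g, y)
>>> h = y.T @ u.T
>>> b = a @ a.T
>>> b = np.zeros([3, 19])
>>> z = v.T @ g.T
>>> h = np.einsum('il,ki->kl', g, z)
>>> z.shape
(3, 2)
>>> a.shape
(2, 19)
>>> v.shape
(7, 3)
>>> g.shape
(2, 7)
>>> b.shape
(3, 19)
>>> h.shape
(3, 7)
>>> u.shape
(2, 3)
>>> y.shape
(3, 2)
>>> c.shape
(2, 2)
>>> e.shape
(2, 2)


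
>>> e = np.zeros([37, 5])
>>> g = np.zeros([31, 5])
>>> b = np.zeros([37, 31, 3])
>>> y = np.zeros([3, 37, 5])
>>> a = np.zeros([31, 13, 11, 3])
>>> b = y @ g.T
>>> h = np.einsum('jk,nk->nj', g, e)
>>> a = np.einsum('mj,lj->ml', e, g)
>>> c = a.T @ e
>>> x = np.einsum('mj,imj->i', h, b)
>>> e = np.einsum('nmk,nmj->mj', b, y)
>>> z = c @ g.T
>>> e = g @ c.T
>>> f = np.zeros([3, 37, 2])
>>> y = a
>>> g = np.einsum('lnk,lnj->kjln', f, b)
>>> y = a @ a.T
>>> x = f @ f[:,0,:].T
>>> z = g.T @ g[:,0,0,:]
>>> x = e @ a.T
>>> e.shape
(31, 31)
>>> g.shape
(2, 31, 3, 37)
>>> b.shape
(3, 37, 31)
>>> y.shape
(37, 37)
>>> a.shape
(37, 31)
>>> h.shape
(37, 31)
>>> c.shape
(31, 5)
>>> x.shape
(31, 37)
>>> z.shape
(37, 3, 31, 37)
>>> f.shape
(3, 37, 2)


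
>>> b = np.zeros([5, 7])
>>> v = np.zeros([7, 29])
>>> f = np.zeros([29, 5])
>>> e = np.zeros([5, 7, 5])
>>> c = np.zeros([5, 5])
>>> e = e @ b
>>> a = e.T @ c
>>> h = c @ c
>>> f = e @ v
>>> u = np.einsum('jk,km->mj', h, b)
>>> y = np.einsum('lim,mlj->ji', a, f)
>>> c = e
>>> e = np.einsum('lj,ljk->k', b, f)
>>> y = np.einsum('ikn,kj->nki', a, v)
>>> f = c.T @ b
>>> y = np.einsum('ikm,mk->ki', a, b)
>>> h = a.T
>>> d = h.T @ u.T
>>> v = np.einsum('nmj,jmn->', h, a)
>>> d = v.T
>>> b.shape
(5, 7)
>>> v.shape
()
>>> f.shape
(7, 7, 7)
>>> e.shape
(29,)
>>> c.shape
(5, 7, 7)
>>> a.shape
(7, 7, 5)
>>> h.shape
(5, 7, 7)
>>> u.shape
(7, 5)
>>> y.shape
(7, 7)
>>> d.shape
()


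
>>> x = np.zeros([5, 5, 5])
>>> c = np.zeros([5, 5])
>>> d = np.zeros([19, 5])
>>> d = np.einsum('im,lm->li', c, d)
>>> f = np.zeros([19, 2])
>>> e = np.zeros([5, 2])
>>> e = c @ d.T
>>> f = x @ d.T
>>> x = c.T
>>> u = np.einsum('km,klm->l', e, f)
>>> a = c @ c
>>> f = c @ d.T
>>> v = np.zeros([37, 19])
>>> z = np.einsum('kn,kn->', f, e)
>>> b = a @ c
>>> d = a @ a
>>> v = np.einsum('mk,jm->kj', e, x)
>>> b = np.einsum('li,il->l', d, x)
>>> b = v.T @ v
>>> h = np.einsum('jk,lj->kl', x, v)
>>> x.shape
(5, 5)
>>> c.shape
(5, 5)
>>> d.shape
(5, 5)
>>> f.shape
(5, 19)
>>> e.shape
(5, 19)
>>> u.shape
(5,)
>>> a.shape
(5, 5)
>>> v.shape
(19, 5)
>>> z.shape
()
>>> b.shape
(5, 5)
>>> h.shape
(5, 19)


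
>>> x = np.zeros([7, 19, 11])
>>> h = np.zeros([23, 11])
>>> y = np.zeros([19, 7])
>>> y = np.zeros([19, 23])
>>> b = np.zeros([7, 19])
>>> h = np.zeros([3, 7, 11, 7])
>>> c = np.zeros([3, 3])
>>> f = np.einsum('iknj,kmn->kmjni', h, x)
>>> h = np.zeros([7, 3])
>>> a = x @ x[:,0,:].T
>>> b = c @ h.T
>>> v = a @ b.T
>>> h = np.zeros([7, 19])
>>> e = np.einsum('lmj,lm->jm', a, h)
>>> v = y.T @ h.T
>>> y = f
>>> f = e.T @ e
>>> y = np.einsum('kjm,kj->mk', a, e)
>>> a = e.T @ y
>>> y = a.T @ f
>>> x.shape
(7, 19, 11)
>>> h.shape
(7, 19)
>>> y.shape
(7, 19)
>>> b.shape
(3, 7)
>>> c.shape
(3, 3)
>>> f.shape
(19, 19)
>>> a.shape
(19, 7)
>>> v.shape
(23, 7)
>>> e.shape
(7, 19)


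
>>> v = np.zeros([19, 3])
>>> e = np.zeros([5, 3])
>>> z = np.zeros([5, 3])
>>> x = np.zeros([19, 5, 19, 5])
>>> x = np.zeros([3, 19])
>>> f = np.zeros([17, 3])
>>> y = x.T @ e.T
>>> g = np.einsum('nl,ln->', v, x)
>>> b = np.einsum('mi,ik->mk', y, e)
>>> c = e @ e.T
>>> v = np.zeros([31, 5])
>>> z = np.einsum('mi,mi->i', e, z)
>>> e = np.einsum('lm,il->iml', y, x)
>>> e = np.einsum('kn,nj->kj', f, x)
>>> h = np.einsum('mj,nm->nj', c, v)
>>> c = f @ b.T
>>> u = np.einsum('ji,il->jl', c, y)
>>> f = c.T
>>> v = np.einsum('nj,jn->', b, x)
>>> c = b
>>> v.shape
()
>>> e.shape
(17, 19)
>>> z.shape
(3,)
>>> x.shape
(3, 19)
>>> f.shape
(19, 17)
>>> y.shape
(19, 5)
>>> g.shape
()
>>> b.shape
(19, 3)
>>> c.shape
(19, 3)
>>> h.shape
(31, 5)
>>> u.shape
(17, 5)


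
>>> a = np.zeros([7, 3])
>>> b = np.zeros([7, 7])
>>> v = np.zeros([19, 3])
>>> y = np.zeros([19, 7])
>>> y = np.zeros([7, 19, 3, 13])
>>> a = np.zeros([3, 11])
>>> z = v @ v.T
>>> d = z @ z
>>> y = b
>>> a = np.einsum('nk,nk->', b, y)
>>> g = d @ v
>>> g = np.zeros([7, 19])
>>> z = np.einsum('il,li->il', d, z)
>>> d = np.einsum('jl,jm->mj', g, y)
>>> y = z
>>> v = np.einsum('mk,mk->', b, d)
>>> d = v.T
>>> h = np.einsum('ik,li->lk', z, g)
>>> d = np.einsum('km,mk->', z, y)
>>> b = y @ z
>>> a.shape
()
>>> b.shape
(19, 19)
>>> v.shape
()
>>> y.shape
(19, 19)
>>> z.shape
(19, 19)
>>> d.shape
()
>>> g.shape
(7, 19)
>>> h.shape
(7, 19)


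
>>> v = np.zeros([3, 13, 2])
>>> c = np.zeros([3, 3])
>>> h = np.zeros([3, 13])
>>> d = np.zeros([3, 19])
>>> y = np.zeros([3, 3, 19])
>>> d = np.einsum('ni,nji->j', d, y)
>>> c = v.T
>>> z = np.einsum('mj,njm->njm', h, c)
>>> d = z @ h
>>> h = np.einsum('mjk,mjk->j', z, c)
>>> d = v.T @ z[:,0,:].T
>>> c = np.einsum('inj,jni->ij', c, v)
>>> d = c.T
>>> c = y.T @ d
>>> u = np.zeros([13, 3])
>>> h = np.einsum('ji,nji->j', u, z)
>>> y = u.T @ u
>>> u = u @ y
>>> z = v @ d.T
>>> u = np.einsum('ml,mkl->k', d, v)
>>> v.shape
(3, 13, 2)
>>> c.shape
(19, 3, 2)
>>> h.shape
(13,)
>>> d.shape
(3, 2)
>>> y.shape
(3, 3)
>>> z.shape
(3, 13, 3)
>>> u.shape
(13,)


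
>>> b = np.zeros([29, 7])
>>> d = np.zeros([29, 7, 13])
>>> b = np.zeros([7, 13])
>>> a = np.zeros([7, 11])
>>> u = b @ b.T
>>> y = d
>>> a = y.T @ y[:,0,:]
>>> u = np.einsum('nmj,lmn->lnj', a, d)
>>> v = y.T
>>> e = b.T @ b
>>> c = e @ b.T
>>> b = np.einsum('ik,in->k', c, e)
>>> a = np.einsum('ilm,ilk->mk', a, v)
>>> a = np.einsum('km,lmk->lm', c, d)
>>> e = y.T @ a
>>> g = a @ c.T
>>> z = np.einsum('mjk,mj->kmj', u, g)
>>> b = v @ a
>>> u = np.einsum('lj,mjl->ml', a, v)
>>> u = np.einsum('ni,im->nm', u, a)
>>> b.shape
(13, 7, 7)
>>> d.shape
(29, 7, 13)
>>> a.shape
(29, 7)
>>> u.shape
(13, 7)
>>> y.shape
(29, 7, 13)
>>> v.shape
(13, 7, 29)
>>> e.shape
(13, 7, 7)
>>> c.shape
(13, 7)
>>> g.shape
(29, 13)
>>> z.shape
(13, 29, 13)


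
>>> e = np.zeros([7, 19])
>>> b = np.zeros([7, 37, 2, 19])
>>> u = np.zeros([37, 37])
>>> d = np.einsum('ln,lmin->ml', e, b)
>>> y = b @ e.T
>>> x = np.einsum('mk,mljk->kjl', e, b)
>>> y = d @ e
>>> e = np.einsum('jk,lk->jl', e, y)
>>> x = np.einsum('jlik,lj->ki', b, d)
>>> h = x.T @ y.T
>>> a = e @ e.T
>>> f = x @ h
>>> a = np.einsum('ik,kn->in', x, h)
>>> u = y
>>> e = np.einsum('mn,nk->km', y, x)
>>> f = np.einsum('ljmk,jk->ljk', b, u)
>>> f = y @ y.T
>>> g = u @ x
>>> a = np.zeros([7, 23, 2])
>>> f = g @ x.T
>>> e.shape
(2, 37)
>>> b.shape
(7, 37, 2, 19)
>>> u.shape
(37, 19)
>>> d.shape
(37, 7)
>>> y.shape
(37, 19)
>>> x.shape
(19, 2)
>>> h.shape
(2, 37)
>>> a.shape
(7, 23, 2)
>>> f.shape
(37, 19)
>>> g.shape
(37, 2)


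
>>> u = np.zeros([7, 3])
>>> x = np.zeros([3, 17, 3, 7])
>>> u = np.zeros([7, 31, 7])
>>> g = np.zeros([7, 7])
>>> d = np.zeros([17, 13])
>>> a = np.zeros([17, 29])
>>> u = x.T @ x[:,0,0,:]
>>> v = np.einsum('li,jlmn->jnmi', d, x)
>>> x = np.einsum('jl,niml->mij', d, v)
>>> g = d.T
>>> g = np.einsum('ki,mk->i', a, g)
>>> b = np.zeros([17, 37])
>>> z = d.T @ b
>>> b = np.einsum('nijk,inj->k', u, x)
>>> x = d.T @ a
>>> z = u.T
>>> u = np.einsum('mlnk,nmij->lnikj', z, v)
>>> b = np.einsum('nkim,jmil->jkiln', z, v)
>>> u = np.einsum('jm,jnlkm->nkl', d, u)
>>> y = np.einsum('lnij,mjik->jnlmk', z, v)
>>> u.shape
(3, 7, 3)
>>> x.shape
(13, 29)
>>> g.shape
(29,)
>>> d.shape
(17, 13)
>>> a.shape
(17, 29)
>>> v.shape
(3, 7, 3, 13)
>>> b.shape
(3, 17, 3, 13, 7)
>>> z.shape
(7, 17, 3, 7)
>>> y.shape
(7, 17, 7, 3, 13)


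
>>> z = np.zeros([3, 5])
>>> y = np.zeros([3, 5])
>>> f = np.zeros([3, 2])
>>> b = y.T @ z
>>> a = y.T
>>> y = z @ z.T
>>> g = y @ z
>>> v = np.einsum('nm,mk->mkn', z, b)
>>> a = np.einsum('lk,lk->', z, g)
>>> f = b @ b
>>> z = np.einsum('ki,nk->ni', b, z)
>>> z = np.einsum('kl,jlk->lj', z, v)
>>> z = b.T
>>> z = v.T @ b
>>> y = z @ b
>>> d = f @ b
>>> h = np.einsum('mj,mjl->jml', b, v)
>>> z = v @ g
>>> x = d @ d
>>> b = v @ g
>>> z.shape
(5, 5, 5)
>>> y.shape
(3, 5, 5)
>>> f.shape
(5, 5)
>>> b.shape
(5, 5, 5)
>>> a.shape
()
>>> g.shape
(3, 5)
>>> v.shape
(5, 5, 3)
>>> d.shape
(5, 5)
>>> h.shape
(5, 5, 3)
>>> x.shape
(5, 5)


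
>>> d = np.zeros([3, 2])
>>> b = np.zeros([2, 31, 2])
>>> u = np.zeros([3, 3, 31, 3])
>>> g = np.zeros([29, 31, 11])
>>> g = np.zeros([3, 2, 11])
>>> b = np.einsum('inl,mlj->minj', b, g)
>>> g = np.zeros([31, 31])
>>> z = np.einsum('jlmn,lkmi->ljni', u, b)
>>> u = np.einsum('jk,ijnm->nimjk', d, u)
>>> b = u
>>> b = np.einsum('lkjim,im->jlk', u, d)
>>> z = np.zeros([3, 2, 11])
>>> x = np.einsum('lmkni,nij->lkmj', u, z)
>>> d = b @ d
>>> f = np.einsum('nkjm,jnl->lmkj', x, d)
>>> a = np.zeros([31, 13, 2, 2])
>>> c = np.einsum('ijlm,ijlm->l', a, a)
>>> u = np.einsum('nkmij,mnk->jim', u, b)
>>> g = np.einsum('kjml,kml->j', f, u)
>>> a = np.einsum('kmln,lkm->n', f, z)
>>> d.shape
(3, 31, 2)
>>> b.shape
(3, 31, 3)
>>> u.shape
(2, 3, 3)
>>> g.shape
(11,)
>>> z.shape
(3, 2, 11)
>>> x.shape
(31, 3, 3, 11)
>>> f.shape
(2, 11, 3, 3)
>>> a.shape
(3,)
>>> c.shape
(2,)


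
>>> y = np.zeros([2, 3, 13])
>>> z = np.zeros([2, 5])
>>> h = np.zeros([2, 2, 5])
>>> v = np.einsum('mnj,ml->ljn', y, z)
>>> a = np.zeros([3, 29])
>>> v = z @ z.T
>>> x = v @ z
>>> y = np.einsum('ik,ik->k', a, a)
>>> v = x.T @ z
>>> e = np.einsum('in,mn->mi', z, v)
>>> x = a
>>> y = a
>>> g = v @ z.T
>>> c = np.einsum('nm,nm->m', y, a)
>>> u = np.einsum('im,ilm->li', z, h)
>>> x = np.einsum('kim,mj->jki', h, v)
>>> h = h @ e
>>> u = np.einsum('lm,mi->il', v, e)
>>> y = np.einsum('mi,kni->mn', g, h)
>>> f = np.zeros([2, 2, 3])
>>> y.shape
(5, 2)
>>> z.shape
(2, 5)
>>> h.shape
(2, 2, 2)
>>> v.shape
(5, 5)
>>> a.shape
(3, 29)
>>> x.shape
(5, 2, 2)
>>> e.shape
(5, 2)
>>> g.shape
(5, 2)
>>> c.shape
(29,)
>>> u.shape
(2, 5)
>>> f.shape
(2, 2, 3)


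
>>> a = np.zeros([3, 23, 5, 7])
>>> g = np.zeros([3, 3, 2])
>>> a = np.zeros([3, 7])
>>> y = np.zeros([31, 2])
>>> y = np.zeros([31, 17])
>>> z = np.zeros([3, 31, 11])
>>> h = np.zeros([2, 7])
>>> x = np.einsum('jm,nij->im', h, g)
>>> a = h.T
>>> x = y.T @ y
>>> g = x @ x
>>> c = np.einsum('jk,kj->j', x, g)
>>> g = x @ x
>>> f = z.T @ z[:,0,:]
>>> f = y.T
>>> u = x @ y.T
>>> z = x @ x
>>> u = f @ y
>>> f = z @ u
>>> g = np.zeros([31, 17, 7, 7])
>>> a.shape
(7, 2)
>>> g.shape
(31, 17, 7, 7)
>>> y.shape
(31, 17)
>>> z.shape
(17, 17)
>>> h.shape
(2, 7)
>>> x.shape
(17, 17)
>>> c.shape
(17,)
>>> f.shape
(17, 17)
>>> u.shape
(17, 17)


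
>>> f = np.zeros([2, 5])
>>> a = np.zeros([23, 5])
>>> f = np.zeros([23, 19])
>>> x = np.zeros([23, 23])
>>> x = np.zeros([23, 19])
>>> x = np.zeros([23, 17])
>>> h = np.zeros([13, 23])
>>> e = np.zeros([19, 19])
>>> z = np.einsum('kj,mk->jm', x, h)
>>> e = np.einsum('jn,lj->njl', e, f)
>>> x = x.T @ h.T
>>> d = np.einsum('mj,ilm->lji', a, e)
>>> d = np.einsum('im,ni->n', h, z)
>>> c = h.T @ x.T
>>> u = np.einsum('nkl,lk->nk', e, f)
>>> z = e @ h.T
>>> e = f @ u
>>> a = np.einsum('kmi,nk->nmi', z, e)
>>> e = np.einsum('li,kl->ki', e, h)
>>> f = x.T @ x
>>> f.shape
(13, 13)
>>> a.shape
(23, 19, 13)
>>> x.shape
(17, 13)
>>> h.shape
(13, 23)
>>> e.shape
(13, 19)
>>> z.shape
(19, 19, 13)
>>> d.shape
(17,)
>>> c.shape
(23, 17)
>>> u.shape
(19, 19)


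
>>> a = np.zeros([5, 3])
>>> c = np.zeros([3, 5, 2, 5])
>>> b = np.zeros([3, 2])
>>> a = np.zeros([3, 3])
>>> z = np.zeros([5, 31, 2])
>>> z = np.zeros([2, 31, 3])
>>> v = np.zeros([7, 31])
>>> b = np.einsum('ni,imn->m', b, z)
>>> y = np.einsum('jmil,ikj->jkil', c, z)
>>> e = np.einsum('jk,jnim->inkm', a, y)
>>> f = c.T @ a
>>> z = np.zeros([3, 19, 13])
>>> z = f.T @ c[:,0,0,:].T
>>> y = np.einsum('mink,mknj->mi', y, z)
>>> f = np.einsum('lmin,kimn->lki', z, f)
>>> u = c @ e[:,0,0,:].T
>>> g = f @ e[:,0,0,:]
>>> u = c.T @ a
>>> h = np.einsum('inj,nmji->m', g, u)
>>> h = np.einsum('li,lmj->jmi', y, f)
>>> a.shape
(3, 3)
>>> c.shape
(3, 5, 2, 5)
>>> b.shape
(31,)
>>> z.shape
(3, 5, 2, 3)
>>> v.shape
(7, 31)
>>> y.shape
(3, 31)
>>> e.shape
(2, 31, 3, 5)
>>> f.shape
(3, 5, 2)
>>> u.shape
(5, 2, 5, 3)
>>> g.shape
(3, 5, 5)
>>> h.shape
(2, 5, 31)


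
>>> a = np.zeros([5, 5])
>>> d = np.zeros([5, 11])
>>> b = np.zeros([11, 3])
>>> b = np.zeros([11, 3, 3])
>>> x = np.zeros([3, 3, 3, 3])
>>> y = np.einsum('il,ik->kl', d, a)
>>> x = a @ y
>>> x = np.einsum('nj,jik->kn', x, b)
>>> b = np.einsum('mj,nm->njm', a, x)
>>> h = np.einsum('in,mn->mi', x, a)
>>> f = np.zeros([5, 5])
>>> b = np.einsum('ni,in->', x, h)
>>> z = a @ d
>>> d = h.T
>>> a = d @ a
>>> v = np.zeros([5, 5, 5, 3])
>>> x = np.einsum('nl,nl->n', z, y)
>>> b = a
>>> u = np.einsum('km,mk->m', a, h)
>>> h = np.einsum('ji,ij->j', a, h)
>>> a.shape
(3, 5)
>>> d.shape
(3, 5)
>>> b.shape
(3, 5)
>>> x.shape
(5,)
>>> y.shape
(5, 11)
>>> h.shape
(3,)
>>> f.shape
(5, 5)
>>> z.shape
(5, 11)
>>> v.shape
(5, 5, 5, 3)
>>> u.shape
(5,)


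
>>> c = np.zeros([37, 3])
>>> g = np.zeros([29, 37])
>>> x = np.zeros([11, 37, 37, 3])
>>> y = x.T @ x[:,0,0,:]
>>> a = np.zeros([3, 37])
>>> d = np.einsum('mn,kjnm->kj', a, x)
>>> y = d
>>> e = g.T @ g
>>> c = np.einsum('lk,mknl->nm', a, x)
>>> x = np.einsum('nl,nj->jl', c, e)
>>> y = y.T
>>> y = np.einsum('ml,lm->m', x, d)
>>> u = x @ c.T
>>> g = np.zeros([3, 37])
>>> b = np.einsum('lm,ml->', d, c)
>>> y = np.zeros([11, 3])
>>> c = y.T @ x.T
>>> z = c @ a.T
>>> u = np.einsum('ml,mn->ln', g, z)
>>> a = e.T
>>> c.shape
(3, 37)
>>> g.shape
(3, 37)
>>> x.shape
(37, 11)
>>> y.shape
(11, 3)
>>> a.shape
(37, 37)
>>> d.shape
(11, 37)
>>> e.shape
(37, 37)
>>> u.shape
(37, 3)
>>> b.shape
()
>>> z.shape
(3, 3)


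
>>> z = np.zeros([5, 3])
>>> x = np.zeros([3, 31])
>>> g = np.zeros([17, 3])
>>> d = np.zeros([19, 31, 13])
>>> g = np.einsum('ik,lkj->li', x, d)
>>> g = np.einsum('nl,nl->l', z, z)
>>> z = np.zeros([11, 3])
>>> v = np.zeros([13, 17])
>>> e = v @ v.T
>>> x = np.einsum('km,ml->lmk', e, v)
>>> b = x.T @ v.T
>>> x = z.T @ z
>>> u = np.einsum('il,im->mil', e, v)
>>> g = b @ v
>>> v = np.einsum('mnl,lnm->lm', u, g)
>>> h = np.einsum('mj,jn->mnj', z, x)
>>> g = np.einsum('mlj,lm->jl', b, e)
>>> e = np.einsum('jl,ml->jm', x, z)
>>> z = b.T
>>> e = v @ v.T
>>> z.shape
(13, 13, 13)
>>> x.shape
(3, 3)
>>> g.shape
(13, 13)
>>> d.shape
(19, 31, 13)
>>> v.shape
(13, 17)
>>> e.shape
(13, 13)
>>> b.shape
(13, 13, 13)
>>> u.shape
(17, 13, 13)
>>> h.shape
(11, 3, 3)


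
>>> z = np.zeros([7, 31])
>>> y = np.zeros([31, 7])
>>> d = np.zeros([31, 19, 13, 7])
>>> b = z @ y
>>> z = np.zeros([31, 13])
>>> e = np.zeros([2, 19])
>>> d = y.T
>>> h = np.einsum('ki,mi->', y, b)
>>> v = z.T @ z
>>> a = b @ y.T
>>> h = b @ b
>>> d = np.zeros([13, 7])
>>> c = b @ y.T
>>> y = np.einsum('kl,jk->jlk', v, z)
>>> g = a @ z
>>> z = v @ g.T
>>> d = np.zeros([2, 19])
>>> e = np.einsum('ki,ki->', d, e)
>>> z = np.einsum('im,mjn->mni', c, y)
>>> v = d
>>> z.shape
(31, 13, 7)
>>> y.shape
(31, 13, 13)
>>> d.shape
(2, 19)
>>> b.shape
(7, 7)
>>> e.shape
()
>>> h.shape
(7, 7)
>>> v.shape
(2, 19)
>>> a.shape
(7, 31)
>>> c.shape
(7, 31)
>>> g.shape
(7, 13)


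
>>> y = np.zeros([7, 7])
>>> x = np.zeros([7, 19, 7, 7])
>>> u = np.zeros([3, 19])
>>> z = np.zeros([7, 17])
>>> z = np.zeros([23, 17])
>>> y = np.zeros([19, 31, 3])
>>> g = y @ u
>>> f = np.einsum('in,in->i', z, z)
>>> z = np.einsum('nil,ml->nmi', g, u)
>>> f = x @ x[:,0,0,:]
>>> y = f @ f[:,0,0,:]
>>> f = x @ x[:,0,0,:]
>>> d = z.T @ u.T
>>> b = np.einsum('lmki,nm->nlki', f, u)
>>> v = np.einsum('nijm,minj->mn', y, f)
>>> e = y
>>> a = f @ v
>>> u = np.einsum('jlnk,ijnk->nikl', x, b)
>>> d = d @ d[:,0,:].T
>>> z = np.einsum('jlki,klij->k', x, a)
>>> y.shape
(7, 19, 7, 7)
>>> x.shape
(7, 19, 7, 7)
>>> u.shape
(7, 3, 7, 19)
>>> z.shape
(7,)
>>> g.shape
(19, 31, 19)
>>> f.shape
(7, 19, 7, 7)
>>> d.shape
(31, 3, 31)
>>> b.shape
(3, 7, 7, 7)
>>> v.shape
(7, 7)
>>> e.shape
(7, 19, 7, 7)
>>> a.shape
(7, 19, 7, 7)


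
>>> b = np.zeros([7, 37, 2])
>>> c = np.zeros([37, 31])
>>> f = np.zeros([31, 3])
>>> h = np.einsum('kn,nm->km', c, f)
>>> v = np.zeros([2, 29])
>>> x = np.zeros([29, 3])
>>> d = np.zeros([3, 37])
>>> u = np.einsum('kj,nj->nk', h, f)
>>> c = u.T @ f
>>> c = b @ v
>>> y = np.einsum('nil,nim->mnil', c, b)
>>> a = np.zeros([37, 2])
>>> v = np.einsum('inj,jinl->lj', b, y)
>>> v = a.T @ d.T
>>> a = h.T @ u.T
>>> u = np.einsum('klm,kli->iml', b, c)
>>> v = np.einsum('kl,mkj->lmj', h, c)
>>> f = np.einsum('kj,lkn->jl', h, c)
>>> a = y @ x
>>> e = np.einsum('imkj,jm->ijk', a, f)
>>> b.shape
(7, 37, 2)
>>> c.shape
(7, 37, 29)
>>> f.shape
(3, 7)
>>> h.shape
(37, 3)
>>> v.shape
(3, 7, 29)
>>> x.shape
(29, 3)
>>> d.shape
(3, 37)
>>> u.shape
(29, 2, 37)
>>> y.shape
(2, 7, 37, 29)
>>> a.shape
(2, 7, 37, 3)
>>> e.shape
(2, 3, 37)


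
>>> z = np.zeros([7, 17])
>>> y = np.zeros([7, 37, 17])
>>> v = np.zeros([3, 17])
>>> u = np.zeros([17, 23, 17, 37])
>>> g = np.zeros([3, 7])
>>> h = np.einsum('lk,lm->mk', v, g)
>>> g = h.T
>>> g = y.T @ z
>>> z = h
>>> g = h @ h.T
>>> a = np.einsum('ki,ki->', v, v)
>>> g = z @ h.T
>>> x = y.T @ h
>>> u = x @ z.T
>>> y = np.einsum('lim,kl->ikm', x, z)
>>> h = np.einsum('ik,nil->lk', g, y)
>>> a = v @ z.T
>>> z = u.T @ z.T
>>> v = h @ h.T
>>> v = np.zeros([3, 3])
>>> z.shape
(7, 37, 7)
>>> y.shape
(37, 7, 17)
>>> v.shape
(3, 3)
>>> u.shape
(17, 37, 7)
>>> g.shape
(7, 7)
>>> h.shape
(17, 7)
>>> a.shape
(3, 7)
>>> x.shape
(17, 37, 17)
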